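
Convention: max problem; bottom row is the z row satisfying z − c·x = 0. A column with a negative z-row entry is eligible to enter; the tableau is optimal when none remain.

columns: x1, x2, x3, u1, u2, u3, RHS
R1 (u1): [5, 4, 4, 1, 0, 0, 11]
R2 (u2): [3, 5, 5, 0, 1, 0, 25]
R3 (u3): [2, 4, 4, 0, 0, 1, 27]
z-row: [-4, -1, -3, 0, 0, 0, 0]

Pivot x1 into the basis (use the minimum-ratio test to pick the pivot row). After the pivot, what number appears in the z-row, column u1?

Ratio test on column x1 — row 1: 11/5 = 11/5; row 2: 25/3 = 25/3; row 3: 27/2 = 27/2. Minimum is 11/5 at row 1 (u1 leaves); pivot element 5.
Divide row 1 by 5; eliminate column x1 from the other rows.
z-row update in column u1: 0 − (-4)·(1/5) = 4/5.

4/5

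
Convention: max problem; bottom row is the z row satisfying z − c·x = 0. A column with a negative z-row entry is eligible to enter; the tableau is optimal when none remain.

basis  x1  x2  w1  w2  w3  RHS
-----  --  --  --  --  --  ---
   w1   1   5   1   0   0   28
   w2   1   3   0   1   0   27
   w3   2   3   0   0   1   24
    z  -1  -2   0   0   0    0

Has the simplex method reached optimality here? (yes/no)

no

The z-row has a negative entry -2 in column x2, so it is not optimal.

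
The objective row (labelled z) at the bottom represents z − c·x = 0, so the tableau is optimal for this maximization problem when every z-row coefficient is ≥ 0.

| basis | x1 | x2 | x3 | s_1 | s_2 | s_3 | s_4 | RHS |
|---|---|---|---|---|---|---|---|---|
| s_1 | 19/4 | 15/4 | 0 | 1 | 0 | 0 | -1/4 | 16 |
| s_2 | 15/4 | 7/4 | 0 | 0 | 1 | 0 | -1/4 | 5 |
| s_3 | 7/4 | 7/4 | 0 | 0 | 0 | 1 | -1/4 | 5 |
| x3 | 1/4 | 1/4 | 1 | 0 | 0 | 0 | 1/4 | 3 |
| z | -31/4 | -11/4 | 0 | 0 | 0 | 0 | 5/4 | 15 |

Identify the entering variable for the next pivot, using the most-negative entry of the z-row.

Negative z-row entries: x1: -31/4, x2: -11/4.
The most negative is -31/4 in column x1, so x1 enters.

x1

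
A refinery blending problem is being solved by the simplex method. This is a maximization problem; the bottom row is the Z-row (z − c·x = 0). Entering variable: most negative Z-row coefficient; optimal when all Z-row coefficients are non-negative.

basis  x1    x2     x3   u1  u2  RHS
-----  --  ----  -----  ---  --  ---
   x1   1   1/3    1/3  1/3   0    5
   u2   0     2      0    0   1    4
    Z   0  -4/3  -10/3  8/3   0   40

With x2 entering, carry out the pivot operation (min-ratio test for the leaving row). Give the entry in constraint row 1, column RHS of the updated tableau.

Ratio test on column x2 — row 1: 5/(1/3) = 15; row 2: 4/2 = 2. Minimum is 2 at row 2 (u2 leaves); pivot element 2.
Divide row 2 by 2; eliminate column x2 from the other rows.
Row 1 update in column RHS: 5 − (1/3)·2 = 13/3.

13/3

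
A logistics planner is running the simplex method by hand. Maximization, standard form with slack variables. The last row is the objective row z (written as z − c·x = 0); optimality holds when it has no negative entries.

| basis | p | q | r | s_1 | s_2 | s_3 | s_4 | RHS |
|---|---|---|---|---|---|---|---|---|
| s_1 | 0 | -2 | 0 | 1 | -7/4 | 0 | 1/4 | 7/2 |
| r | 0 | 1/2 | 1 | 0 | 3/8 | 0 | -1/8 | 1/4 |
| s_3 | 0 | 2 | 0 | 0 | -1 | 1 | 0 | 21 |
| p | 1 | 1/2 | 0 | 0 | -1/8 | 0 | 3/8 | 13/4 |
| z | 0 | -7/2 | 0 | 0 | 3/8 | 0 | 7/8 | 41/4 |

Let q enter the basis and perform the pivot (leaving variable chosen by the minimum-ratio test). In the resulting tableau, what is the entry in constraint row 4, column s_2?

Ratio test on column q — row 1: entry -2 ≤ 0; row 2: (1/4)/(1/2) = 1/2; row 3: 21/2 = 21/2; row 4: (13/4)/(1/2) = 13/2. Minimum is 1/2 at row 2 (r leaves); pivot element 1/2.
Divide row 2 by 1/2; eliminate column q from the other rows.
Row 4 update in column s_2: -1/8 − (1/2)·(3/4) = -1/2.

-1/2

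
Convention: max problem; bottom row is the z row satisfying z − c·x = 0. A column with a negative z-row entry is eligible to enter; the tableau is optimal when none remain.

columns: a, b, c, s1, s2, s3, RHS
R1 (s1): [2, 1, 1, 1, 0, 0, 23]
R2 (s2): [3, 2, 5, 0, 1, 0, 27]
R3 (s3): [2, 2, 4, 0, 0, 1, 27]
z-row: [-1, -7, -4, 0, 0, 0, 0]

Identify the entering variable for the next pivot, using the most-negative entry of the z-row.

b

Negative z-row entries: a: -1, b: -7, c: -4.
The most negative is -7 in column b, so b enters.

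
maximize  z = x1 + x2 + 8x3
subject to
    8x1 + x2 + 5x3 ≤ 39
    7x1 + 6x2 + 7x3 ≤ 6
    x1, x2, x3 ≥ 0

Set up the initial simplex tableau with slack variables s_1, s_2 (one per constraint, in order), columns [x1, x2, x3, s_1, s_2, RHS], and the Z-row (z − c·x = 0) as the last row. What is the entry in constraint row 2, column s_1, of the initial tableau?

0

Slack s_1 belongs to constraint 1; its column is the unit vector e_1, so the entry in row 2 is 0.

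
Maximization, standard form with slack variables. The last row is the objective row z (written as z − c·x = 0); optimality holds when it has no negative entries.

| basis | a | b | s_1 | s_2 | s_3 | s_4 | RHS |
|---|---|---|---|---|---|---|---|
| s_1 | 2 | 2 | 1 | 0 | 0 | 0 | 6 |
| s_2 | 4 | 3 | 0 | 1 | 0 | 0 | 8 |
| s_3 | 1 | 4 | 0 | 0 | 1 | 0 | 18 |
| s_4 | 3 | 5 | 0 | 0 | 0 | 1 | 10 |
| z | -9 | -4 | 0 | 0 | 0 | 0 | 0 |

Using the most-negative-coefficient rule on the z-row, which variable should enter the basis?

Negative z-row entries: a: -9, b: -4.
The most negative is -9 in column a, so a enters.

a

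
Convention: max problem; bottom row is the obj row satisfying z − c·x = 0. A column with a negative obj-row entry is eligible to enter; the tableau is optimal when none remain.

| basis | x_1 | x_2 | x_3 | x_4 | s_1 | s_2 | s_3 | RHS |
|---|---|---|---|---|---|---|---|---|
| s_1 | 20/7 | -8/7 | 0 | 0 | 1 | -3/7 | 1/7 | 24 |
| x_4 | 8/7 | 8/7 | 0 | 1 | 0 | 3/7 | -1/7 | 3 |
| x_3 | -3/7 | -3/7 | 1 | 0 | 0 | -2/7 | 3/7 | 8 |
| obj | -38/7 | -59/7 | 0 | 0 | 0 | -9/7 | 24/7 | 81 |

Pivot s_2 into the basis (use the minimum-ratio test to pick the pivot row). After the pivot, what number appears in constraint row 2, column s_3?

-1/3

Ratio test on column s_2 — row 1: entry -3/7 ≤ 0; row 2: 3/(3/7) = 7; row 3: entry -2/7 ≤ 0. Minimum is 7 at row 2 (x_4 leaves); pivot element 3/7.
Divide row 2 by 3/7; eliminate column s_2 from the other rows.
In the new row 2, the s_3 entry is the old entry divided by the pivot: (-1/7)/(3/7) = -1/3.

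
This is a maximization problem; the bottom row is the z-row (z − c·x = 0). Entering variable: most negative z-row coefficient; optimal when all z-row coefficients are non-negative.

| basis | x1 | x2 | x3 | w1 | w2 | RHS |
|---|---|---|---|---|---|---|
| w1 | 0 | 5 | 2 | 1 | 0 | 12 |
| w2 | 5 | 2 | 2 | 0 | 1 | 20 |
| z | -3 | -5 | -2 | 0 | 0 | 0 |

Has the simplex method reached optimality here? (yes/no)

no

The z-row has a negative entry -5 in column x2, so it is not optimal.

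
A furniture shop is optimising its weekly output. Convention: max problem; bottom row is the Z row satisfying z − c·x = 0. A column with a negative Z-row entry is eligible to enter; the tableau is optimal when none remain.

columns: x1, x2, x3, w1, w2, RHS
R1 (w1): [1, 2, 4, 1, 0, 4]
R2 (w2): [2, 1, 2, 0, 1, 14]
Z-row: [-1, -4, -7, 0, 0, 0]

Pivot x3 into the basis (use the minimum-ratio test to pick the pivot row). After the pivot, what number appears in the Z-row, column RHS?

Ratio test on column x3 — row 1: 4/4 = 1; row 2: 14/2 = 7. Minimum is 1 at row 1 (w1 leaves); pivot element 4.
Divide row 1 by 4; eliminate column x3 from the other rows.
Z-row update in column RHS: 0 − (-7)·1 = 7.

7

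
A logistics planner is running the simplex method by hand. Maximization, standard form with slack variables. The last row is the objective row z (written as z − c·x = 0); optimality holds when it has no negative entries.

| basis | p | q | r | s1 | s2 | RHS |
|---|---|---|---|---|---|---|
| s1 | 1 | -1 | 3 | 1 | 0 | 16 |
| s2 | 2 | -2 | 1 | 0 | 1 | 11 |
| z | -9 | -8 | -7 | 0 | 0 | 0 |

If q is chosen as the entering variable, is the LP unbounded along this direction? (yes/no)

yes

Every constraint-row entry in column q is ≤ 0, so increasing q is unbounded.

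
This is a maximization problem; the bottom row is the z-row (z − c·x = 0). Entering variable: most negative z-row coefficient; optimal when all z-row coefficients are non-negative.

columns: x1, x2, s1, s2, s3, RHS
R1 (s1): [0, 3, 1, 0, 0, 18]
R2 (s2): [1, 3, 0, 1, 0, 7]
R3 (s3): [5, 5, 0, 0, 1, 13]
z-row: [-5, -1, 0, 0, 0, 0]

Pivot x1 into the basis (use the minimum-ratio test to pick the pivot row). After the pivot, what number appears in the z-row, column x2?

Ratio test on column x1 — row 1: entry 0 ≤ 0; row 2: 7/1 = 7; row 3: 13/5 = 13/5. Minimum is 13/5 at row 3 (s3 leaves); pivot element 5.
Divide row 3 by 5; eliminate column x1 from the other rows.
z-row update in column x2: -1 − (-5)·1 = 4.

4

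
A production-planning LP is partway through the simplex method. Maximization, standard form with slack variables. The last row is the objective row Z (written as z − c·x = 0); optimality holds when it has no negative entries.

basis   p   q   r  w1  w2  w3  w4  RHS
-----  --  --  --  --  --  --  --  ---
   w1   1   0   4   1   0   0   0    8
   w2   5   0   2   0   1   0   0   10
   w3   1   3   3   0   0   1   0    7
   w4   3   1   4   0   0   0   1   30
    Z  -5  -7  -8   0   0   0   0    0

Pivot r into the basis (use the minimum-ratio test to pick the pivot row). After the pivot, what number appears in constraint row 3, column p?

Ratio test on column r — row 1: 8/4 = 2; row 2: 10/2 = 5; row 3: 7/3 = 7/3; row 4: 30/4 = 15/2. Minimum is 2 at row 1 (w1 leaves); pivot element 4.
Divide row 1 by 4; eliminate column r from the other rows.
Row 3 update in column p: 1 − 3·(1/4) = 1/4.

1/4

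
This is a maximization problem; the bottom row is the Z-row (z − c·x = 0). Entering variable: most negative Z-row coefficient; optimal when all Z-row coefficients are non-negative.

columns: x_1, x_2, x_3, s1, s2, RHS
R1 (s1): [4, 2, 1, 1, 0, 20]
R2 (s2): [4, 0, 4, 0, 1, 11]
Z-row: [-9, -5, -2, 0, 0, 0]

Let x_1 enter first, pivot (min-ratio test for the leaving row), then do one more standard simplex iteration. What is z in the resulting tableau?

Ratio test on column x_1 — row 1: 20/4 = 5; row 2: 11/4 = 11/4. Minimum is 11/4 at row 2 (s2 leaves); pivot element 4.
Pivot on row 2; the Z-row RHS becomes 0 − (-9)·(11/4) = 99/4.
Next entering variable (most negative Z-row entry -5): x_2.
Ratio test on column x_2 — row 1: 9/2 = 9/2; row 2: entry 0 ≤ 0. Minimum is 9/2 at row 1 (s1 leaves); pivot element 2.
After the second pivot the Z-row RHS is 99/4 − (-5)·(9/2) = 189/4.

189/4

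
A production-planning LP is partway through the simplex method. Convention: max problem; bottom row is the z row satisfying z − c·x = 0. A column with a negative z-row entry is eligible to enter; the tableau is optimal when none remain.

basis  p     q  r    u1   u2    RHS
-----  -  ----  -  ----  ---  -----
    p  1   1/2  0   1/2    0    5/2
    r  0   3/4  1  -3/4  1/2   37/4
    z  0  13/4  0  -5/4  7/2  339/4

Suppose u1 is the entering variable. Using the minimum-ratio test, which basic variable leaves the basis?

Column u1 entries and ratios — p: (5/2)/(1/2) = 5; r: -3/4 ≤ 0, skip.
Smallest ratio is 5 in the row of p, so p leaves.

p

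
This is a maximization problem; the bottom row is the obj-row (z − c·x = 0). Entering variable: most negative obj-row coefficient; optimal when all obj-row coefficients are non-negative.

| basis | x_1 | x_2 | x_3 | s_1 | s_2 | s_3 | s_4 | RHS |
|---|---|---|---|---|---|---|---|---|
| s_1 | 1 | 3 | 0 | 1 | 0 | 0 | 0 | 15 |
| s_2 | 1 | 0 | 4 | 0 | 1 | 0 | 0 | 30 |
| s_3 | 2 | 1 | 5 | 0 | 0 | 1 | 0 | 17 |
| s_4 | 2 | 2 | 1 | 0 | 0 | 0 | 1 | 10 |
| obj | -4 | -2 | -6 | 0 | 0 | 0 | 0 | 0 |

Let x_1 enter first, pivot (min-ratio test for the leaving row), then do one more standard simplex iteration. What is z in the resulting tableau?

Ratio test on column x_1 — row 1: 15/1 = 15; row 2: 30/1 = 30; row 3: 17/2 = 17/2; row 4: 10/2 = 5. Minimum is 5 at row 4 (s_4 leaves); pivot element 2.
Pivot on row 4; the obj-row RHS becomes 0 − (-4)·5 = 20.
Next entering variable (most negative obj-row entry -4): x_3.
Ratio test on column x_3 — row 1: entry -1/2 ≤ 0; row 2: 25/(7/2) = 50/7; row 3: 7/4 = 7/4; row 4: 5/(1/2) = 10. Minimum is 7/4 at row 3 (s_3 leaves); pivot element 4.
After the second pivot the obj-row RHS is 20 − (-4)·(7/4) = 27.

27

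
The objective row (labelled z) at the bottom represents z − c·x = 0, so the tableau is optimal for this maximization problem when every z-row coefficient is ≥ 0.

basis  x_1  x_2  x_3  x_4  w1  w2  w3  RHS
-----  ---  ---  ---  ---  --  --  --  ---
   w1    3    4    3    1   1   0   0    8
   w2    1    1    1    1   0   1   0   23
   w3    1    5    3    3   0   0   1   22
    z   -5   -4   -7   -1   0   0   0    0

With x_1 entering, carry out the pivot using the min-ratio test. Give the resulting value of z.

Ratio test on column x_1 — row 1: 8/3 = 8/3; row 2: 23/1 = 23; row 3: 22/1 = 22. Minimum is 8/3 at row 1 (w1 leaves); pivot element 3.
Pivot on row 1; the z-row RHS becomes 0 − (-5)·(8/3) = 40/3.

40/3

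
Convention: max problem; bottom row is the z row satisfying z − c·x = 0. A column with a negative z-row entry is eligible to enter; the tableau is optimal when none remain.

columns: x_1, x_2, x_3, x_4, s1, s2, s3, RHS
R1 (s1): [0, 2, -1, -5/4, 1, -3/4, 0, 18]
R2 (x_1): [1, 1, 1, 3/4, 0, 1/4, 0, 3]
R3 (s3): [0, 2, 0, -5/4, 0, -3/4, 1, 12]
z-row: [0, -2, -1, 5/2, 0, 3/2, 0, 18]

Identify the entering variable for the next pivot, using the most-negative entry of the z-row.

Negative z-row entries: x_2: -2, x_3: -1.
The most negative is -2 in column x_2, so x_2 enters.

x_2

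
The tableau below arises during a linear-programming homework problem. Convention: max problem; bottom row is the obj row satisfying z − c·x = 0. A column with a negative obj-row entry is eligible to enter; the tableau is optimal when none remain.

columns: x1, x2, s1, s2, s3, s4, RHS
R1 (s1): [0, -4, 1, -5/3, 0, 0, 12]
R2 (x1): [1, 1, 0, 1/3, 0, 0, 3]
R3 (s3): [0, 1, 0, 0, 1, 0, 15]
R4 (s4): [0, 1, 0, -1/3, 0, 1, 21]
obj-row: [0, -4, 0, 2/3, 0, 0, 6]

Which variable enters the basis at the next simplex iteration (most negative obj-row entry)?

Negative obj-row entries: x2: -4.
The most negative is -4 in column x2, so x2 enters.

x2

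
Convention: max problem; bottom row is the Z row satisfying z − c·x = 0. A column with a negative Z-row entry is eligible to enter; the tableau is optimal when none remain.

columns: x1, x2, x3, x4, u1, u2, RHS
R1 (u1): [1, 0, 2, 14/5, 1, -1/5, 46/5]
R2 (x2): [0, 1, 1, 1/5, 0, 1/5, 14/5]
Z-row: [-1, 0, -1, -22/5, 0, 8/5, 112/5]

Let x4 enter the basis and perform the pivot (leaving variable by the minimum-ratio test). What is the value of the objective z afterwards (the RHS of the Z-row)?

258/7

Ratio test on column x4 — row 1: (46/5)/(14/5) = 23/7; row 2: (14/5)/(1/5) = 14. Minimum is 23/7 at row 1 (u1 leaves); pivot element 14/5.
Pivot on row 1; the Z-row RHS becomes 112/5 − (-22/5)·(23/7) = 258/7.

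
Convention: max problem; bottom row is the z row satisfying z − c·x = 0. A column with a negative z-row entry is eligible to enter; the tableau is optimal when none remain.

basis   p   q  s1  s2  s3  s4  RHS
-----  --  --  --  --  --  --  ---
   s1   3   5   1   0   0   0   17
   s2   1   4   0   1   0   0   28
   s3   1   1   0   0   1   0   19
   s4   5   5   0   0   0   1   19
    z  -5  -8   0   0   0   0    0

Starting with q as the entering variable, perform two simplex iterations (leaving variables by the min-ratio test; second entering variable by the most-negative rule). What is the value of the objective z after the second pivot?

137/5

Ratio test on column q — row 1: 17/5 = 17/5; row 2: 28/4 = 7; row 3: 19/1 = 19; row 4: 19/5 = 19/5. Minimum is 17/5 at row 1 (s1 leaves); pivot element 5.
Pivot on row 1; the z-row RHS becomes 0 − (-8)·(17/5) = 136/5.
Next entering variable (most negative z-row entry -1/5): p.
Ratio test on column p — row 1: (17/5)/(3/5) = 17/3; row 2: entry -7/5 ≤ 0; row 3: (78/5)/(2/5) = 39; row 4: 2/2 = 1. Minimum is 1 at row 4 (s4 leaves); pivot element 2.
After the second pivot the z-row RHS is 136/5 − (-1/5)·1 = 137/5.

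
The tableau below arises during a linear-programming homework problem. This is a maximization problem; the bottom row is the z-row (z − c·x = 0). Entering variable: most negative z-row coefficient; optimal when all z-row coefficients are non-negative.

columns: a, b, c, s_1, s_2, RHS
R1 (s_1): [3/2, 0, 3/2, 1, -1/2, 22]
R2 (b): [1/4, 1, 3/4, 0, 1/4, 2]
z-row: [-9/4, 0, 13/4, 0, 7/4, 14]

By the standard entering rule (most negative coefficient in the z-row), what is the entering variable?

a

Negative z-row entries: a: -9/4.
The most negative is -9/4 in column a, so a enters.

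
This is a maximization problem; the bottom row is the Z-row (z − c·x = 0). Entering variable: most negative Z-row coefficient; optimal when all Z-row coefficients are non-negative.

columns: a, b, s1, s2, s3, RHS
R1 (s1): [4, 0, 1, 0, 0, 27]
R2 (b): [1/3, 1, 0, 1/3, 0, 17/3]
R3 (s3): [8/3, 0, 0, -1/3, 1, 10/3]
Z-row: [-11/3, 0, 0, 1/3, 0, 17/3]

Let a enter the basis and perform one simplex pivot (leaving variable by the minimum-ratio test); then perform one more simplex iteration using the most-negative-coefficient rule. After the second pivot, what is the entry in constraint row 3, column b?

Ratio test on column a — row 1: 27/4 = 27/4; row 2: (17/3)/(1/3) = 17; row 3: (10/3)/(8/3) = 5/4. Minimum is 5/4 at row 3 (s3 leaves); pivot element 8/3.
Divide row 3 by 8/3; eliminate column a from the other rows.
Second iteration: most negative Z-row entry is -1/8 in column s2, so s2 enters.
Ratio test on column s2 — row 1: 22/(1/2) = 44; row 2: (21/4)/(3/8) = 14; row 3: entry -1/8 ≤ 0. Minimum is 14 at row 2 (b leaves); pivot element 3/8.
Divide row 2 by 3/8; eliminate column s2 from the other rows.
After both pivots, the entry at constraint row 3, column b is 1/3.

1/3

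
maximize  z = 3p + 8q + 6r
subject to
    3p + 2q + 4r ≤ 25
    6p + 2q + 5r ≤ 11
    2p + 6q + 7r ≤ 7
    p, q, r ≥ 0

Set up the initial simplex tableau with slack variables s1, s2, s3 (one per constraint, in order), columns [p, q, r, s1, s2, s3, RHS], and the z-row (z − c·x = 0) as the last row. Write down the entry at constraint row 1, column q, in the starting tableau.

Constraint 1 has coefficient 2 on q.

2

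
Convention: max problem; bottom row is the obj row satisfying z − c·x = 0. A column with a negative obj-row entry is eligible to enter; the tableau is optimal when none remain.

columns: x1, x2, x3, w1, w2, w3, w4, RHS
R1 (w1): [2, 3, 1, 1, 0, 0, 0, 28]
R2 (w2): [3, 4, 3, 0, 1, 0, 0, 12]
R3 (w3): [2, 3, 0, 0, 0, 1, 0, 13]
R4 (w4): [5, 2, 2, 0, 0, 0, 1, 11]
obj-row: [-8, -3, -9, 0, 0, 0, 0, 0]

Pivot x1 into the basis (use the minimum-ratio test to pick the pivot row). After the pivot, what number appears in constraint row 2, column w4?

-3/5

Ratio test on column x1 — row 1: 28/2 = 14; row 2: 12/3 = 4; row 3: 13/2 = 13/2; row 4: 11/5 = 11/5. Minimum is 11/5 at row 4 (w4 leaves); pivot element 5.
Divide row 4 by 5; eliminate column x1 from the other rows.
Row 2 update in column w4: 0 − 3·(1/5) = -3/5.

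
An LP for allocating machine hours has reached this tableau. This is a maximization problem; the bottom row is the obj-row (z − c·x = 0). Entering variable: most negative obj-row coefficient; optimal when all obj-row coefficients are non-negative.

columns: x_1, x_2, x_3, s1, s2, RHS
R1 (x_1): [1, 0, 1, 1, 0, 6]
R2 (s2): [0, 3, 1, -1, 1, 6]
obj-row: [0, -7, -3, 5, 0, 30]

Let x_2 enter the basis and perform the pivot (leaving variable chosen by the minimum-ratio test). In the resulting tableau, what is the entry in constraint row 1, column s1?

Ratio test on column x_2 — row 1: entry 0 ≤ 0; row 2: 6/3 = 2. Minimum is 2 at row 2 (s2 leaves); pivot element 3.
Divide row 2 by 3; eliminate column x_2 from the other rows.
Row 1 update in column s1: 1 − 0·(-1/3) = 1.

1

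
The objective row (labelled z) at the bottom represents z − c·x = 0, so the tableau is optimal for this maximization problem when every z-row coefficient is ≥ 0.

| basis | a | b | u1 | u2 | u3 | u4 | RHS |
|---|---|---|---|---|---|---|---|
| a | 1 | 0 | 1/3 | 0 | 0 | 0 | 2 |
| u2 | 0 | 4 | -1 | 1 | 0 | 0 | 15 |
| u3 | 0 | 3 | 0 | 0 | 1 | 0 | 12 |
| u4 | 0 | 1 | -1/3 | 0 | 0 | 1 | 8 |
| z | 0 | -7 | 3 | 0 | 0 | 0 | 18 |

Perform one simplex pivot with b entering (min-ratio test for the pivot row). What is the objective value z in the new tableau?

177/4

Ratio test on column b — row 1: entry 0 ≤ 0; row 2: 15/4 = 15/4; row 3: 12/3 = 4; row 4: 8/1 = 8. Minimum is 15/4 at row 2 (u2 leaves); pivot element 4.
Pivot on row 2; the z-row RHS becomes 18 − (-7)·(15/4) = 177/4.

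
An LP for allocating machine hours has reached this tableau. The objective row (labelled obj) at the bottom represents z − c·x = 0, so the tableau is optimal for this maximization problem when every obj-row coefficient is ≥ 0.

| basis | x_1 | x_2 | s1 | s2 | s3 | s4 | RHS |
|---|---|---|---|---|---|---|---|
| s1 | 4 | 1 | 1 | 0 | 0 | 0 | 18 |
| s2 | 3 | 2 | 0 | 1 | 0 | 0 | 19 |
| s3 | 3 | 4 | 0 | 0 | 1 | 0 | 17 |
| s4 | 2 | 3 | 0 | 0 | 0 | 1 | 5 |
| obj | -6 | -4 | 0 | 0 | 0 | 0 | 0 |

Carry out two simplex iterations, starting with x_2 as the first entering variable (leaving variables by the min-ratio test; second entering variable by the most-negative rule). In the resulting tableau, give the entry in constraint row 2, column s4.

-3/2

Ratio test on column x_2 — row 1: 18/1 = 18; row 2: 19/2 = 19/2; row 3: 17/4 = 17/4; row 4: 5/3 = 5/3. Minimum is 5/3 at row 4 (s4 leaves); pivot element 3.
Divide row 4 by 3; eliminate column x_2 from the other rows.
Second iteration: most negative obj-row entry is -10/3 in column x_1, so x_1 enters.
Ratio test on column x_1 — row 1: (49/3)/(10/3) = 49/10; row 2: (47/3)/(5/3) = 47/5; row 3: (31/3)/(1/3) = 31; row 4: (5/3)/(2/3) = 5/2. Minimum is 5/2 at row 4 (x_2 leaves); pivot element 2/3.
Divide row 4 by 2/3; eliminate column x_1 from the other rows.
After both pivots, the entry at constraint row 2, column s4 is -3/2.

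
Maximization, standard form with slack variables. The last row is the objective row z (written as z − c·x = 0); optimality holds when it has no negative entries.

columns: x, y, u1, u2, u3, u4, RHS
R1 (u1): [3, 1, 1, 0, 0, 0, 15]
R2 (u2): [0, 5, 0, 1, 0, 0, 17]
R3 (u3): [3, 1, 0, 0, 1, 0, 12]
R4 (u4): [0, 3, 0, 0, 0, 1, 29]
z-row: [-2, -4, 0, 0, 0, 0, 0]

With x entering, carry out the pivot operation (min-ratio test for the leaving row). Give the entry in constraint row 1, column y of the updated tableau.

Ratio test on column x — row 1: 15/3 = 5; row 2: entry 0 ≤ 0; row 3: 12/3 = 4; row 4: entry 0 ≤ 0. Minimum is 4 at row 3 (u3 leaves); pivot element 3.
Divide row 3 by 3; eliminate column x from the other rows.
Row 1 update in column y: 1 − 3·(1/3) = 0.

0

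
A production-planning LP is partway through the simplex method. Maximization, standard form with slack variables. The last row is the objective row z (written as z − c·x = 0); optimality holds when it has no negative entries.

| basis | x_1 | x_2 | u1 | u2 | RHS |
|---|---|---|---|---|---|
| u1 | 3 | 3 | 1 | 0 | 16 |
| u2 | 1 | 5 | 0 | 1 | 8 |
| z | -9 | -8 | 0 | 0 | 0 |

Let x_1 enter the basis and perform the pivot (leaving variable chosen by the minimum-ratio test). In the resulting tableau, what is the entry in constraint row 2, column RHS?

Ratio test on column x_1 — row 1: 16/3 = 16/3; row 2: 8/1 = 8. Minimum is 16/3 at row 1 (u1 leaves); pivot element 3.
Divide row 1 by 3; eliminate column x_1 from the other rows.
Row 2 update in column RHS: 8 − 1·(16/3) = 8/3.

8/3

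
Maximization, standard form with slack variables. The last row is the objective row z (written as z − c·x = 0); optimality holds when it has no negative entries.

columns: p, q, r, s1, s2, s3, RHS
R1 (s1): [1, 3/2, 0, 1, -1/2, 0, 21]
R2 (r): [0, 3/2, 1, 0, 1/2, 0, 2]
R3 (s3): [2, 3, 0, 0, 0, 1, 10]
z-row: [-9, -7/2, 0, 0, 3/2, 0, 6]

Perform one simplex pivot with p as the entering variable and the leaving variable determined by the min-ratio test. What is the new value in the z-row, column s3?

Ratio test on column p — row 1: 21/1 = 21; row 2: entry 0 ≤ 0; row 3: 10/2 = 5. Minimum is 5 at row 3 (s3 leaves); pivot element 2.
Divide row 3 by 2; eliminate column p from the other rows.
z-row update in column s3: 0 − (-9)·(1/2) = 9/2.

9/2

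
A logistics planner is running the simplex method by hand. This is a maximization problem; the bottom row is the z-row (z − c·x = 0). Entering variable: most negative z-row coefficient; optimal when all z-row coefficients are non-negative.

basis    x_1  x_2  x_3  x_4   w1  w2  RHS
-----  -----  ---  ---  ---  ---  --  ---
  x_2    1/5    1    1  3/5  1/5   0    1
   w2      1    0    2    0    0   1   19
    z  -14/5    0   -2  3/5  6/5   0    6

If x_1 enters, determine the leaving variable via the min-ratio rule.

Column x_1 entries and ratios — x_2: 1/(1/5) = 5; w2: 19/1 = 19.
Smallest ratio is 5 in the row of x_2, so x_2 leaves.

x_2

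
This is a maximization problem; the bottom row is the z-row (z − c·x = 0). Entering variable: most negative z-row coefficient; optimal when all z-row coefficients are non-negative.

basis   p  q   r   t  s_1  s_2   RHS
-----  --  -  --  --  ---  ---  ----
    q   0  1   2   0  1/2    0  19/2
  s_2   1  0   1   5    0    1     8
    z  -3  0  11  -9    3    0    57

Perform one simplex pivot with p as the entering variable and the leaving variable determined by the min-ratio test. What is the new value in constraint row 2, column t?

5

Ratio test on column p — row 1: entry 0 ≤ 0; row 2: 8/1 = 8. Minimum is 8 at row 2 (s_2 leaves); pivot element 1.
Divide row 2 by 1; eliminate column p from the other rows.
In the new row 2, the t entry is the old entry divided by the pivot: 5/1 = 5.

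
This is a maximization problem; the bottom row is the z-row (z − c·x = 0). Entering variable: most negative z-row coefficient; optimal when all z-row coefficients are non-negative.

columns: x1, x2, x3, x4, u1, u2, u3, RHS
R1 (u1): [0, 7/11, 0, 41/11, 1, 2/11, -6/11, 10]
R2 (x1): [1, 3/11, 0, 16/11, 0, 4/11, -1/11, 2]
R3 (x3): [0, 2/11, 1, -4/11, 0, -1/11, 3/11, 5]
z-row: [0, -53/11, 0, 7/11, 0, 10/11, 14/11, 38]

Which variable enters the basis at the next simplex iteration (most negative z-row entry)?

Negative z-row entries: x2: -53/11.
The most negative is -53/11 in column x2, so x2 enters.

x2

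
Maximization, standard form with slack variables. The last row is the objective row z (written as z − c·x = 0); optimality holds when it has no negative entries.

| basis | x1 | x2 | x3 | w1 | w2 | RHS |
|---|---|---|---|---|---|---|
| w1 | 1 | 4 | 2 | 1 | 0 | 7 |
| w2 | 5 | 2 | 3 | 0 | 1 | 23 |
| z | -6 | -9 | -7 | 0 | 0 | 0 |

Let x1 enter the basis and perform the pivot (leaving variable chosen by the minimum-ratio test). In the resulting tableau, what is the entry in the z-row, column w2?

6/5

Ratio test on column x1 — row 1: 7/1 = 7; row 2: 23/5 = 23/5. Minimum is 23/5 at row 2 (w2 leaves); pivot element 5.
Divide row 2 by 5; eliminate column x1 from the other rows.
z-row update in column w2: 0 − (-6)·(1/5) = 6/5.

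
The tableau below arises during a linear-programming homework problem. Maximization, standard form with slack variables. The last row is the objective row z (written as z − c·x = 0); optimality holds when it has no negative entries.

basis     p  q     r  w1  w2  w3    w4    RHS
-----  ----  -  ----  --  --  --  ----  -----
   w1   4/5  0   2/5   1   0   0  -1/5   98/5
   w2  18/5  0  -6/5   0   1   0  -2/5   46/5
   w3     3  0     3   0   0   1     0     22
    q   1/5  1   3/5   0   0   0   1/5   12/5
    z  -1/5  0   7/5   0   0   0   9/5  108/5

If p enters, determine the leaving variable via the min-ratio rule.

w2

Column p entries and ratios — w1: (98/5)/(4/5) = 49/2; w2: (46/5)/(18/5) = 23/9; w3: 22/3 = 22/3; q: (12/5)/(1/5) = 12.
Smallest ratio is 23/9 in the row of w2, so w2 leaves.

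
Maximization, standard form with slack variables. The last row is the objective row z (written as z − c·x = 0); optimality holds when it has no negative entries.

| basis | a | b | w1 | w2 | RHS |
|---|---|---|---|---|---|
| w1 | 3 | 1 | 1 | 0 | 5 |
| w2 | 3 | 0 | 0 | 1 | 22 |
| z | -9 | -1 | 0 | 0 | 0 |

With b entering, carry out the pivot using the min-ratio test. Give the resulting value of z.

5

Ratio test on column b — row 1: 5/1 = 5; row 2: entry 0 ≤ 0. Minimum is 5 at row 1 (w1 leaves); pivot element 1.
Pivot on row 1; the z-row RHS becomes 0 − (-1)·5 = 5.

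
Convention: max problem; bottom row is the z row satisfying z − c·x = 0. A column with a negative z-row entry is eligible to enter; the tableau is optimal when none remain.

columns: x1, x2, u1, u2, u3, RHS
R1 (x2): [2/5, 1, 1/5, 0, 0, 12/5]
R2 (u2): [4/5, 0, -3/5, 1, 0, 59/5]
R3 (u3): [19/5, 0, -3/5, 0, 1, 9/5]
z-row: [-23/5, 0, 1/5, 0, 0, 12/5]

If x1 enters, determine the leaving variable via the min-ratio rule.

Column x1 entries and ratios — x2: (12/5)/(2/5) = 6; u2: (59/5)/(4/5) = 59/4; u3: (9/5)/(19/5) = 9/19.
Smallest ratio is 9/19 in the row of u3, so u3 leaves.

u3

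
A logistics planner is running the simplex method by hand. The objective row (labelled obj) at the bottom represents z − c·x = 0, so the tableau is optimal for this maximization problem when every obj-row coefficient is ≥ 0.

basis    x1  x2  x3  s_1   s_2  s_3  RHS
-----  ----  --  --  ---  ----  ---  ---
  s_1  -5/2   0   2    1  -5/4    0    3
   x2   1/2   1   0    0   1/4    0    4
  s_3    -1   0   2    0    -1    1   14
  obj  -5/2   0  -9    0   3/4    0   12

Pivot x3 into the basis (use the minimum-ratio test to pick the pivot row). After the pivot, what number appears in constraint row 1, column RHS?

Ratio test on column x3 — row 1: 3/2 = 3/2; row 2: entry 0 ≤ 0; row 3: 14/2 = 7. Minimum is 3/2 at row 1 (s_1 leaves); pivot element 2.
Divide row 1 by 2; eliminate column x3 from the other rows.
In the new row 1, the RHS entry is the old entry divided by the pivot: 3/2 = 3/2.

3/2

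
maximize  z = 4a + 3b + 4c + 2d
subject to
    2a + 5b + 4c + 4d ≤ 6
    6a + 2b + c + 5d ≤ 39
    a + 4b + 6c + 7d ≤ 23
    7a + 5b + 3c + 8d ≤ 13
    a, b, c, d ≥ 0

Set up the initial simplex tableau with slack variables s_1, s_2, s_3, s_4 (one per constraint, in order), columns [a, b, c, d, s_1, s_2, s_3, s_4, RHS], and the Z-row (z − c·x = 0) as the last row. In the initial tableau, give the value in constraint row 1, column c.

Constraint 1 has coefficient 4 on c.

4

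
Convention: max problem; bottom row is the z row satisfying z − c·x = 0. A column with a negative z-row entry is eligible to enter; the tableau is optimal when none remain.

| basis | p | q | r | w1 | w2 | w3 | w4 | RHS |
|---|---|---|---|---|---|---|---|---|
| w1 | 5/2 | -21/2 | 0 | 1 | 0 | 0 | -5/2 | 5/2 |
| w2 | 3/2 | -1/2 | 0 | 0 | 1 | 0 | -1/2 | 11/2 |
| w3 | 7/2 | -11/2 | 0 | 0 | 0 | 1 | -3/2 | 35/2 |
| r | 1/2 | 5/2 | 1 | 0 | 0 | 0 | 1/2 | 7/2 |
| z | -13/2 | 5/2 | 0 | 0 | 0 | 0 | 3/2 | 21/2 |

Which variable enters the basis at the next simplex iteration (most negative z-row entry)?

p

Negative z-row entries: p: -13/2.
The most negative is -13/2 in column p, so p enters.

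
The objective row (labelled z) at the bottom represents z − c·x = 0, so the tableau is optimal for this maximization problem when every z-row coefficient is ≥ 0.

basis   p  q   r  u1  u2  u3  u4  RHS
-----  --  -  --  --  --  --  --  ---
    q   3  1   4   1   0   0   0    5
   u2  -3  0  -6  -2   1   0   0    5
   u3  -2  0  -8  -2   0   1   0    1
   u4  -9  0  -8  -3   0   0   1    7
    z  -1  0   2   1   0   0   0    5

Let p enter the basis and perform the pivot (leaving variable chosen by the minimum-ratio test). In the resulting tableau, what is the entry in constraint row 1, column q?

Ratio test on column p — row 1: 5/3 = 5/3; row 2: entry -3 ≤ 0; row 3: entry -2 ≤ 0; row 4: entry -9 ≤ 0. Minimum is 5/3 at row 1 (q leaves); pivot element 3.
Divide row 1 by 3; eliminate column p from the other rows.
In the new row 1, the q entry is the old entry divided by the pivot: 1/3 = 1/3.

1/3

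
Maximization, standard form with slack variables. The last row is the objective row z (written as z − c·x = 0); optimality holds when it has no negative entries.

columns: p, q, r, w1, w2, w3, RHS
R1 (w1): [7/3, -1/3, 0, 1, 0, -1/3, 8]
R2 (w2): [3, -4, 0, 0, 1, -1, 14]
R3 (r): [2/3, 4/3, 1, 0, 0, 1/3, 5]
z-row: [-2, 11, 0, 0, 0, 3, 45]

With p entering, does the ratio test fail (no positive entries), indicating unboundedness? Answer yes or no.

no

Column p has positive entries in row(s) 1, 2, 3, so the ratio test bounds it — not unbounded.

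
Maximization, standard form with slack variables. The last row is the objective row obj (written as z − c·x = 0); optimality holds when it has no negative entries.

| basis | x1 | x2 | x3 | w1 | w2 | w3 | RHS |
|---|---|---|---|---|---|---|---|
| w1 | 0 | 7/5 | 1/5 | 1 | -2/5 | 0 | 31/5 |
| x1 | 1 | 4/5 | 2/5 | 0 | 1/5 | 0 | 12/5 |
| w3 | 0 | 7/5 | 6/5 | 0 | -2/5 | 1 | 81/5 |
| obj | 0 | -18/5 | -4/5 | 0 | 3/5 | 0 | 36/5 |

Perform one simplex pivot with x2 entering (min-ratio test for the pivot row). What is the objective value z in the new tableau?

18

Ratio test on column x2 — row 1: (31/5)/(7/5) = 31/7; row 2: (12/5)/(4/5) = 3; row 3: (81/5)/(7/5) = 81/7. Minimum is 3 at row 2 (x1 leaves); pivot element 4/5.
Pivot on row 2; the obj-row RHS becomes 36/5 − (-18/5)·3 = 18.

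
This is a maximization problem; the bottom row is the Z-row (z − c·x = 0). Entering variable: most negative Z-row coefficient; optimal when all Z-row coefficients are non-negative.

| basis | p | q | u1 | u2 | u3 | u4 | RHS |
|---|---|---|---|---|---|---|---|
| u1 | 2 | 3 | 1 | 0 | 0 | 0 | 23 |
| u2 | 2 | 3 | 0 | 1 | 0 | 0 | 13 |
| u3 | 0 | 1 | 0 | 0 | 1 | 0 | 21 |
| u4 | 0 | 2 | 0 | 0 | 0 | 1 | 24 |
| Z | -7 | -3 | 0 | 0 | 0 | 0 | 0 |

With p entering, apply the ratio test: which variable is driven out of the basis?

Column p entries and ratios — u1: 23/2 = 23/2; u2: 13/2 = 13/2; u3: 0 ≤ 0, skip; u4: 0 ≤ 0, skip.
Smallest ratio is 13/2 in the row of u2, so u2 leaves.

u2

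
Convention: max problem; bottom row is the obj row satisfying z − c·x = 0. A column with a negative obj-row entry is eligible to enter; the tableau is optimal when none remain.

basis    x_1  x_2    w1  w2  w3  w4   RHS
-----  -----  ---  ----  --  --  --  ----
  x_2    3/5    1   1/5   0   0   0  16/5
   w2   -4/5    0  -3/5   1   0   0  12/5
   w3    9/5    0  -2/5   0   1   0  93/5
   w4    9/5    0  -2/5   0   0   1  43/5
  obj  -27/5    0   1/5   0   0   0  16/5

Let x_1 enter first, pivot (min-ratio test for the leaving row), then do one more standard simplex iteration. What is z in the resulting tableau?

30

Ratio test on column x_1 — row 1: (16/5)/(3/5) = 16/3; row 2: entry -4/5 ≤ 0; row 3: (93/5)/(9/5) = 31/3; row 4: (43/5)/(9/5) = 43/9. Minimum is 43/9 at row 4 (w4 leaves); pivot element 9/5.
Pivot on row 4; the obj-row RHS becomes 16/5 − (-27/5)·(43/9) = 29.
Next entering variable (most negative obj-row entry -1): w1.
Ratio test on column w1 — row 1: (1/3)/(1/3) = 1; row 2: entry -7/9 ≤ 0; row 3: entry 0 ≤ 0; row 4: entry -2/9 ≤ 0. Minimum is 1 at row 1 (x_2 leaves); pivot element 1/3.
After the second pivot the obj-row RHS is 29 − (-1)·1 = 30.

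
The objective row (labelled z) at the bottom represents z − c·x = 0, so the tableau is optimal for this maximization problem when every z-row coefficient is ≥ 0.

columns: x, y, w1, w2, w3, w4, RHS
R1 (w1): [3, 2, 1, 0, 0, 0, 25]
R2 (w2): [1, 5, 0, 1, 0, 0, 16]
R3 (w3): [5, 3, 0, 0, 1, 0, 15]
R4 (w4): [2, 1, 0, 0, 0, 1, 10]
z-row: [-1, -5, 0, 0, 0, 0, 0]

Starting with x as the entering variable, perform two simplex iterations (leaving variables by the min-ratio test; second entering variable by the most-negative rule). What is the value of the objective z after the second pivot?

Ratio test on column x — row 1: 25/3 = 25/3; row 2: 16/1 = 16; row 3: 15/5 = 3; row 4: 10/2 = 5. Minimum is 3 at row 3 (w3 leaves); pivot element 5.
Pivot on row 3; the z-row RHS becomes 0 − (-1)·3 = 3.
Next entering variable (most negative z-row entry -22/5): y.
Ratio test on column y — row 1: 16/(1/5) = 80; row 2: 13/(22/5) = 65/22; row 3: 3/(3/5) = 5; row 4: entry -1/5 ≤ 0. Minimum is 65/22 at row 2 (w2 leaves); pivot element 22/5.
After the second pivot the z-row RHS is 3 − (-22/5)·(65/22) = 16.

16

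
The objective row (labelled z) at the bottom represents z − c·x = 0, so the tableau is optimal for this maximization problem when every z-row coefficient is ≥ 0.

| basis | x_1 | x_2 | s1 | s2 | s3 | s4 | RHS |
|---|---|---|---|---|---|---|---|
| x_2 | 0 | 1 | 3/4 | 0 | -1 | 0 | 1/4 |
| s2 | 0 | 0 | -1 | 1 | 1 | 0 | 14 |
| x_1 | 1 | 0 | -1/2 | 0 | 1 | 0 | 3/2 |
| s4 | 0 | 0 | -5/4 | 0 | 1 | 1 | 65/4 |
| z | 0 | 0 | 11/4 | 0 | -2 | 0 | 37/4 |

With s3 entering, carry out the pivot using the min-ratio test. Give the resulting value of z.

Ratio test on column s3 — row 1: entry -1 ≤ 0; row 2: 14/1 = 14; row 3: (3/2)/1 = 3/2; row 4: (65/4)/1 = 65/4. Minimum is 3/2 at row 3 (x_1 leaves); pivot element 1.
Pivot on row 3; the z-row RHS becomes 37/4 − (-2)·(3/2) = 49/4.

49/4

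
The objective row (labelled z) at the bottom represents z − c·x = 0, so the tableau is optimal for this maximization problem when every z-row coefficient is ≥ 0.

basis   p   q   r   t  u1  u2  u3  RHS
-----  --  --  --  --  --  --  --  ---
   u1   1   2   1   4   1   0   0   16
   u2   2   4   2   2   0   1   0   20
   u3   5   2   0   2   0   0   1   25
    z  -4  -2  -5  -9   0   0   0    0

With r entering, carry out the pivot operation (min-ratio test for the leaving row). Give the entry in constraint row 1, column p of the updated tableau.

Ratio test on column r — row 1: 16/1 = 16; row 2: 20/2 = 10; row 3: entry 0 ≤ 0. Minimum is 10 at row 2 (u2 leaves); pivot element 2.
Divide row 2 by 2; eliminate column r from the other rows.
Row 1 update in column p: 1 − 1·1 = 0.

0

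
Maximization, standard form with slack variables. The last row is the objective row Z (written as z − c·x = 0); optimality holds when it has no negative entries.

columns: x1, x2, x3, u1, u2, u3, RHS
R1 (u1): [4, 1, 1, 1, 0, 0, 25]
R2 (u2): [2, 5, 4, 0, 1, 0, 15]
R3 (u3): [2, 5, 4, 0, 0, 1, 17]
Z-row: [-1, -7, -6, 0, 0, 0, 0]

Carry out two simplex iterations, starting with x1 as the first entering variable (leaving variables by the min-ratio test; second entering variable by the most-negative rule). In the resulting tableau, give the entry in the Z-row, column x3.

-1/2

Ratio test on column x1 — row 1: 25/4 = 25/4; row 2: 15/2 = 15/2; row 3: 17/2 = 17/2. Minimum is 25/4 at row 1 (u1 leaves); pivot element 4.
Divide row 1 by 4; eliminate column x1 from the other rows.
Second iteration: most negative Z-row entry is -27/4 in column x2, so x2 enters.
Ratio test on column x2 — row 1: (25/4)/(1/4) = 25; row 2: (5/2)/(9/2) = 5/9; row 3: (9/2)/(9/2) = 1. Minimum is 5/9 at row 2 (u2 leaves); pivot element 9/2.
Divide row 2 by 9/2; eliminate column x2 from the other rows.
After both pivots, the entry at the Z-row, column x3 is -1/2.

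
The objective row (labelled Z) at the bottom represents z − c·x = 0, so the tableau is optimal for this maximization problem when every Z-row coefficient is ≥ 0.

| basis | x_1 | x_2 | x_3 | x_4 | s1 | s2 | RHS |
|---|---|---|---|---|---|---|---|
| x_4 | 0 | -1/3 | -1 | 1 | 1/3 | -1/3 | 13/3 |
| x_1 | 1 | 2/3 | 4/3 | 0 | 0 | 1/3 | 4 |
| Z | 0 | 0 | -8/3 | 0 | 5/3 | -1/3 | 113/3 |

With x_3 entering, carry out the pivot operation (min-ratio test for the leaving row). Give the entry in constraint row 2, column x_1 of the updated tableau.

3/4

Ratio test on column x_3 — row 1: entry -1 ≤ 0; row 2: 4/(4/3) = 3. Minimum is 3 at row 2 (x_1 leaves); pivot element 4/3.
Divide row 2 by 4/3; eliminate column x_3 from the other rows.
In the new row 2, the x_1 entry is the old entry divided by the pivot: 1/(4/3) = 3/4.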